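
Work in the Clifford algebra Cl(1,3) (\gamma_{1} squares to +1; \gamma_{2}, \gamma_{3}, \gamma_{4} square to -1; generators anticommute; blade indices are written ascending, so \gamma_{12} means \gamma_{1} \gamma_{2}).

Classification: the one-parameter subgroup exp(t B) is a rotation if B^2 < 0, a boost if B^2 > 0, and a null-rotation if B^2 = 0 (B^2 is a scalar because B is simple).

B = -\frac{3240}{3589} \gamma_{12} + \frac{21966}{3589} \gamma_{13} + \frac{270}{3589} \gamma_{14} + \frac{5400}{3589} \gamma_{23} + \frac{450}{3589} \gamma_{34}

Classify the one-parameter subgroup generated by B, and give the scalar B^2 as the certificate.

B^2 term by term: the squares give (-\frac{3240}{3589})^2*(\gamma_{12})^2 + (\frac{21966}{3589})^2*(\gamma_{13})^2 + (\frac{270}{3589})^2*(\gamma_{14})^2 + (\frac{5400}{3589})^2*(\gamma_{23})^2 + (\frac{450}{3589})^2*(\gamma_{34})^2 = \frac{10497600}{12880921}*(+1) + \frac{482505156}{12880921}*(+1) + \frac{72900}{12880921}*(+1) + \frac{29160000}{12880921}*(-1) + \frac{202500}{12880921}*(-1) = 36 (each basis 2-blade squares to minus the product of its generators' squares); cross terms between blades sharing an index anticommute and cancel; the commuting (index-disjoint) pairs give grade-4 terms 2*c*c'*(blade product), which cancel blade by blade — \gamma_{1234}: -\frac{2916000}{12880921} + \frac{2916000}{12880921} = 0 — confirming B is simple. So B^2 = 36.
Answer: boost, certificate B^2 = 36. The scalar 36 is the complete invariant here: its sign names the subgroup type.


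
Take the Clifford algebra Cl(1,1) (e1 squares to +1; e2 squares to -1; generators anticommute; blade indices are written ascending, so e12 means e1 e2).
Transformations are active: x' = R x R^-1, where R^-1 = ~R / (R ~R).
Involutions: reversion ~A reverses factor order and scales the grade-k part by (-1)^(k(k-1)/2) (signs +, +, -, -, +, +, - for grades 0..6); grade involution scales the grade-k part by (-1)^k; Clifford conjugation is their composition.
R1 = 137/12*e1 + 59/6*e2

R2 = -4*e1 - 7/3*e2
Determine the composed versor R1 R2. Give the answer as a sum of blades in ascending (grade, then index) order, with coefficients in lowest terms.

Distribute over the terms of R1 (each basis-blade product reordered to ascending indices, repeated generators contracted through their squares):
(137/12*e1) R2 = -137/3 - 959/36*e12
(59/6*e2) R2 = 413/18 + 118/3*e12
Summing the partial products and collecting blades:
Answer: -409/18 + 457/36*e12


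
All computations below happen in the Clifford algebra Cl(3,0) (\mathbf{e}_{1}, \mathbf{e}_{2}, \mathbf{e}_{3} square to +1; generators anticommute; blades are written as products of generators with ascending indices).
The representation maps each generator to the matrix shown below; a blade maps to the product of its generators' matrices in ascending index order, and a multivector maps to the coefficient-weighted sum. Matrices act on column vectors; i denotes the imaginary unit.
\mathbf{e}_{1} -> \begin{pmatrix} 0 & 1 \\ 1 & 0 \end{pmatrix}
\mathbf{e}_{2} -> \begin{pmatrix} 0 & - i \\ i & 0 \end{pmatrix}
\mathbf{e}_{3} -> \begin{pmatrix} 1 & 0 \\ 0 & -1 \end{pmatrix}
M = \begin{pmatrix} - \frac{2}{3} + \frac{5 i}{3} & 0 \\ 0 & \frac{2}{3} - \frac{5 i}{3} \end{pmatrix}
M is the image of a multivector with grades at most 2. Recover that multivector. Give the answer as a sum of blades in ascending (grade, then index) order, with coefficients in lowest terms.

Method: 1, rho(e_{1}), rho(e_{2}), rho(e_{3}) form a trace-orthogonal basis of the 2x2 complex matrices (tr(X Y) = 2 if X = Y, else 0), so M = m0*1 + m1*rho(e_{1}) + m2*rho(e_{2}) + m3*rho(e_{3}) with m0 = tr(M)/2 = 0, m1 = tr(M rho(e_{1}))/2 = 0, m2 = tr(M rho(e_{2}))/2 = 0, m3 = tr(M rho(e_{3}))/2 = - \frac{2}{3} + \frac{5 i}{3}.
Multiplying table entries, the bivector images are rho(e_{1} e_{2}) = i*rho(e_{3}), rho(e_{1} e_{3}) = -i*rho(e_{2}), rho(e_{2} e_{3}) = i*rho(e_{1}); with real blade coefficients the real parts of m0..m3 are the coefficients of 1, e_{1}, e_{2}, e_{3} and the imaginary parts give the bivectors (e_{2} e_{3}: Im m1, e_{1} e_{3}: -Im m2, e_{1} e_{2}: Im m3).
Answer: -\frac{2}{3} e_{3} + \frac{5}{3} e_{1} e_{2}


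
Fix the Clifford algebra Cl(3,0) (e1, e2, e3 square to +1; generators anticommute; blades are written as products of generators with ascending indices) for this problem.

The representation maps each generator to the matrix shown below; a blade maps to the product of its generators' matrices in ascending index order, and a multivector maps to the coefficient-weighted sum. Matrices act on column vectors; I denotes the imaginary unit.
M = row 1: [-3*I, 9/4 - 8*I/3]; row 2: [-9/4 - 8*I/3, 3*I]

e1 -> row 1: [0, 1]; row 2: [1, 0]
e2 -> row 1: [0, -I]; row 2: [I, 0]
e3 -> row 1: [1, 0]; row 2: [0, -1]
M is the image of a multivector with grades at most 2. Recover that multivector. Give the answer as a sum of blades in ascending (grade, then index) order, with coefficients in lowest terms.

Method: 1, rho(e1), rho(e2), rho(e3) form a trace-orthogonal basis of the 2x2 complex matrices (tr(X Y) = 2 if X = Y, else 0), so M = m0*1 + m1*rho(e1) + m2*rho(e2) + m3*rho(e3) with m0 = tr(M)/2 = 0, m1 = tr(M rho(e1))/2 = -8*I/3, m2 = tr(M rho(e2))/2 = 9*I/4, m3 = tr(M rho(e3))/2 = -3*I.
Multiplying table entries, the bivector images are rho(e1 e2) = I*rho(e3), rho(e1 e3) = -I*rho(e2), rho(e2 e3) = I*rho(e1); with real blade coefficients the real parts of m0..m3 are the coefficients of 1, e1, e2, e3 and the imaginary parts give the bivectors (e2 e3: Im m1, e1 e3: -Im m2, e1 e2: Im m3).
Answer: -3*e1 e2 - 9/4*e1 e3 - 8/3*e2 e3


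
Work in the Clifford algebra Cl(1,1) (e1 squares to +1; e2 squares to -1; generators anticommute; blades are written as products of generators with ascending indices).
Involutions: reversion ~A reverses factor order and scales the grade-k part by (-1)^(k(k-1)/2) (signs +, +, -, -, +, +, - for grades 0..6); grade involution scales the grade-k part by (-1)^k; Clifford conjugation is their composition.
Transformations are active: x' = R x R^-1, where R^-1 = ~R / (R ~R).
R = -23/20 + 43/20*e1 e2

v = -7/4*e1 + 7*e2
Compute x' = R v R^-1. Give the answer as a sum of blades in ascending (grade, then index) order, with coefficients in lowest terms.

~R = -23/20 - 43/20*e1 e2, and R ~R = -33/10, so R^-1 = ~R / (-33/10).
R v = -1043/80*e1 - 343/80*e2
Answer: -19369/2640*e1 - 26369/2640*e2


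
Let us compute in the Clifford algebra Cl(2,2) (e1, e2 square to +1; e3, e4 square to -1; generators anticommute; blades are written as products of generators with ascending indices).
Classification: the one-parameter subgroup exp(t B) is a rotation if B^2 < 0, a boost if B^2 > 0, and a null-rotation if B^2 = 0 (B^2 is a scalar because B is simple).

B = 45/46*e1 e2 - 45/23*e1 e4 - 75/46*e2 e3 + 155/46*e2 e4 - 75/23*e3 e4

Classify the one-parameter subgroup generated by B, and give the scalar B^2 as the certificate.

B^2 term by term: the squares give (45/46)^2*(e1 e2)^2 + (-45/23)^2*(e1 e4)^2 + (-75/46)^2*(e2 e3)^2 + (155/46)^2*(e2 e4)^2 + (-75/23)^2*(e3 e4)^2 = 2025/2116*(-1) + 2025/529*(+1) + 5625/2116*(+1) + 24025/2116*(+1) + 5625/529*(-1) = 25/4 (each basis 2-blade squares to minus the product of its generators' squares); cross terms between blades sharing an index anticommute and cancel; the commuting (index-disjoint) pairs give grade-4 terms 2*c*c'*(blade product), which cancel blade by blade — e1 e2 e3 e4: -3375/529 + 3375/529 = 0 — confirming B is simple. So B^2 = 25/4.
Answer: boost, certificate B^2 = 25/4. Check the certificate: B^2 = 25/4, and that sign is decisive whatever form B takes.


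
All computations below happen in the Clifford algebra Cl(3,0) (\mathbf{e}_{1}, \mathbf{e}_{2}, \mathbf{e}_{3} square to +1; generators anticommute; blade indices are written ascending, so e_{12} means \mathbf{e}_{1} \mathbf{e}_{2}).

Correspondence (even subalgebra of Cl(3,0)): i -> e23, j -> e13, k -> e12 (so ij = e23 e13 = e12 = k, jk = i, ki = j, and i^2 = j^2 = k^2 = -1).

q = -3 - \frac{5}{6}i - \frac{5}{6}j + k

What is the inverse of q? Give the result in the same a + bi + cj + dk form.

In blades: q = -3 + e_{12} - \frac{5}{6} e_{13} - \frac{5}{6} e_{23}.
With qbar = -3 - e_{12} + \frac{5}{6} e_{13} + \frac{5}{6} e_{23} (scalar fixed, mapped units negated), q qbar = \frac{205}{18} (the sum of squared coefficients), so q^-1 = qbar / (\frac{205}{18}) = -\frac{54}{205} - \frac{18}{205} e_{12} + \frac{3}{41} e_{13} + \frac{3}{41} e_{23}; translating back:
Answer: -\frac{54}{205} + \frac{3}{41}i + \frac{3}{41}j - \frac{18}{205}k


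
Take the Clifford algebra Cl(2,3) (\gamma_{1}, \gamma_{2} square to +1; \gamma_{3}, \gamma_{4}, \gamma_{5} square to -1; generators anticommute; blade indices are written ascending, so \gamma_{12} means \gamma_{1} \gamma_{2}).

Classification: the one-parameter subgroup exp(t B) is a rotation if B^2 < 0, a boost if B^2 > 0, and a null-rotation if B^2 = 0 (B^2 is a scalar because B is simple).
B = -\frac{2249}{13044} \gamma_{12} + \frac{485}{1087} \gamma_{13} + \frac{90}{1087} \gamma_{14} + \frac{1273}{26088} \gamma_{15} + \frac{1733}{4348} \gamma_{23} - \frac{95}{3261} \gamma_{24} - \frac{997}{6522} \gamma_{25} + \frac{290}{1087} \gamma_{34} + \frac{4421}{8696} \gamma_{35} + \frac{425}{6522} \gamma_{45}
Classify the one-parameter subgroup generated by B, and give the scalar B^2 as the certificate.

B^2 term by term: the squares give (-\frac{2249}{13044})^2*(\gamma_{12})^2 + (\frac{485}{1087})^2*(\gamma_{13})^2 + (\frac{90}{1087})^2*(\gamma_{14})^2 + (\frac{1273}{26088})^2*(\gamma_{15})^2 + (\frac{1733}{4348})^2*(\gamma_{23})^2 + (-\frac{95}{3261})^2*(\gamma_{24})^2 + (-\frac{997}{6522})^2*(\gamma_{25})^2 + (\frac{290}{1087})^2*(\gamma_{34})^2 + (\frac{4421}{8696})^2*(\gamma_{35})^2 + (\frac{425}{6522})^2*(\gamma_{45})^2 = \frac{5058001}{170145936}*(-1) + \frac{235225}{1181569}*(+1) + \frac{8100}{1181569}*(+1) + \frac{1620529}{680583744}*(+1) + \frac{3003289}{18905104}*(+1) + \frac{9025}{10634121}*(+1) + \frac{994009}{42536484}*(+1) + \frac{84100}{1181569}*(-1) + \frac{19545241}{75620416}*(-1) + \frac{180625}{42536484}*(-1) = \frac{1}{36} (each basis 2-blade squares to minus the product of its generators' squares); cross terms between blades sharing an index anticommute and cancel; the commuting (index-disjoint) pairs give grade-4 terms 2*c*c'*(blade product), which cancel blade by blade — \gamma_{1234}: -\frac{326105}{3544707} + \frac{92150}{3544707} + \frac{77985}{1181569} = 0; \gamma_{1235}: -\frac{9942829}{56715312} + \frac{483545}{3544707} + \frac{2206109}{56715312} = 0; \gamma_{1245}: -\frac{955825}{42536484} + \frac{29910}{1181569} - \frac{120935}{42536484} = 0; \gamma_{1345}: \frac{206125}{3544707} - \frac{198945}{2363138} + \frac{184585}{7089414} = 0; \gamma_{2345}: \frac{736525}{14178828} + \frac{419995}{14178828} - \frac{289130}{3544707} = 0 — confirming B is simple. So B^2 = \frac{1}{36}.
Answer: boost, certificate B^2 = \frac{1}{36}. Certificate logic: \frac{1}{36} is a conjugation-invariant scalar, so its sign fixes rotation versus boost versus null-rotation outright.


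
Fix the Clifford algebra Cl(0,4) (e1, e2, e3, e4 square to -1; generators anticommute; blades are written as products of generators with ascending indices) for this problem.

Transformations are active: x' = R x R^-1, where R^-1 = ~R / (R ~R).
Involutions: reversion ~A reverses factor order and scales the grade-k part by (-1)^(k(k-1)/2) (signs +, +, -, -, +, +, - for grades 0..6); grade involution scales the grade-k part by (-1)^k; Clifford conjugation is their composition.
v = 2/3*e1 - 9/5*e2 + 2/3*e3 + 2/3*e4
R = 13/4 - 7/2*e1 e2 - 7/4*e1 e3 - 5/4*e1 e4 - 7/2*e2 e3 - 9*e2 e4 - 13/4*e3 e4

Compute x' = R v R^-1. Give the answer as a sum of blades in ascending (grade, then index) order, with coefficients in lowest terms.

~R = 13/4 + 7/2*e1 e2 + 7/4*e1 e3 + 5/4*e1 e4 + 7/2*e2 e3 + 9*e2 e4 + 13/4*e3 e4, and R ~R = 525/4, so R^-1 = ~R / (525/4).
R v = -32/15*e1 + 3/20*e2 + 142/15*e3 + 461/30*e4 - 469/60*e1 e2 e3 - 127/12*e1 e2 e4 - 5/2*e1 e3 e4 + 571/60*e2 e3 e4
Answer: 3202/2625*e1 + 2431/2625*e2 + 1292/875*e3 + 572/2625*e4


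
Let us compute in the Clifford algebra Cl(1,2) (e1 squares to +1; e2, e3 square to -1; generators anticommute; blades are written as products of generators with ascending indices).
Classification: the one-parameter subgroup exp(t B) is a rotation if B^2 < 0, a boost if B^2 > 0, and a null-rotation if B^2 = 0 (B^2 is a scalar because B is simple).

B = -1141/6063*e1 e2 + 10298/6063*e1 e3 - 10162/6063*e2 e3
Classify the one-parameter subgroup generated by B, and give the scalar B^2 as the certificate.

B^2 term by term: the squares give (-1141/6063)^2*(e1 e2)^2 + (10298/6063)^2*(e1 e3)^2 + (-10162/6063)^2*(e2 e3)^2 = 1301881/36759969*(+1) + 106048804/36759969*(+1) + 103266244/36759969*(-1) = 1/9 (each basis 2-blade squares to minus the product of its generators' squares); cross terms between blades sharing an index anticommute and cancel. So B^2 = 1/9.
Answer: boost, certificate B^2 = 1/9. The invariant at work: B^2 = 1/9 is unchanged by conjugation, hence its sign classifies the subgroup whatever basis B is written in.


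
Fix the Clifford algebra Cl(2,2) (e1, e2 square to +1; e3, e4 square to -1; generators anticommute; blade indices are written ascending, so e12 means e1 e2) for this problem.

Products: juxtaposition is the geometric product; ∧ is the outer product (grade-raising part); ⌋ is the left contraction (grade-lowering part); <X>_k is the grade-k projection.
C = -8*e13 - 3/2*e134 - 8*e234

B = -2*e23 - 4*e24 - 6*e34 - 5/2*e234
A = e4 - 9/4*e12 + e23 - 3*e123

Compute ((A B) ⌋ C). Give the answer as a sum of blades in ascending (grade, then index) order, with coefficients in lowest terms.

step 1: -2 + 6*e1 - 4*e2 - 6*e3 - 5/2*e4 + 9/2*e13 + 33/2*e14 + 5/2*e23 + 6*e24 + 4*e34 - 18*e124 - 51/8*e134 - 2*e234 + 27/2*e1234
step 2: -985/16 + 54*e1 + 32*e2 + 99/4*e3 - 107/4*e4 + 49/4*e13 + 9*e14 - 20*e23 + 48*e24 + 23*e34 + 3*e134 + 16*e234
Answer: -985/16 + 54*e1 + 32*e2 + 99/4*e3 - 107/4*e4 + 49/4*e13 + 9*e14 - 20*e23 + 48*e24 + 23*e34 + 3*e134 + 16*e234


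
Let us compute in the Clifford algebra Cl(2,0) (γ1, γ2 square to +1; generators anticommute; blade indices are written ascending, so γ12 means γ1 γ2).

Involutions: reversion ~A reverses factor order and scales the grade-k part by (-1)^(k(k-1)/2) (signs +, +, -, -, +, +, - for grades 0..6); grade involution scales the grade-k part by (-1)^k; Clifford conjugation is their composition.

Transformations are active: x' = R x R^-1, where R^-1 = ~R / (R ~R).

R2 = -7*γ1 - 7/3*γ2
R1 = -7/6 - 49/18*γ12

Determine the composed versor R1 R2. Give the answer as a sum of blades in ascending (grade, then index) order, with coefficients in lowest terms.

Distribute over the terms of R1 (each basis-blade product reordered to ascending indices, repeated generators contracted through their squares):
(-7/6) R2 = 49/6*γ1 + 49/18*γ2
(-49/18*γ12) R2 = 343/54*γ1 - 343/18*γ2
Summing the partial products and collecting blades:
Answer: 392/27*γ1 - 49/3*γ2


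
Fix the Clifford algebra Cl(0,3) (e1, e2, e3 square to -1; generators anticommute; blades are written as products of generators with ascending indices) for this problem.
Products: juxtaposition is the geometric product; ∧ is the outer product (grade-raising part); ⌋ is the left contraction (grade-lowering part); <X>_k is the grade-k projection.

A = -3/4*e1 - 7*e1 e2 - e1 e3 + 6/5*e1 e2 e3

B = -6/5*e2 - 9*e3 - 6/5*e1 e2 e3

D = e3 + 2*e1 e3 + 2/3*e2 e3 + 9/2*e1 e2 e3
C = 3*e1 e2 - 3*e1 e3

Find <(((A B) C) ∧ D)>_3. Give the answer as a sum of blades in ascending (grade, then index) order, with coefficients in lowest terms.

step 1: -36/25 - 87/5*e1 + 6/5*e2 - 42/5*e3 + 117/10*e1 e2 + 531/100*e1 e3 - 9/10*e2 e3 + 309/5*e1 e2 e3
step 2: -1917/100 + 144/5*e1 - 666/5*e2 - 1188/5*e3 - 351/50*e1 e2 + 81/50*e1 e3 - 5103/100*e2 e3 - 108/5*e1 e2 e3
step 3: -1917/100*e3 - 477/50*e1 e3 - 7299/50*e2 e3 + 38463/200*e1 e2 e3
step 4: 38463/200*e1 e2 e3
Answer: 38463/200*e1 e2 e3


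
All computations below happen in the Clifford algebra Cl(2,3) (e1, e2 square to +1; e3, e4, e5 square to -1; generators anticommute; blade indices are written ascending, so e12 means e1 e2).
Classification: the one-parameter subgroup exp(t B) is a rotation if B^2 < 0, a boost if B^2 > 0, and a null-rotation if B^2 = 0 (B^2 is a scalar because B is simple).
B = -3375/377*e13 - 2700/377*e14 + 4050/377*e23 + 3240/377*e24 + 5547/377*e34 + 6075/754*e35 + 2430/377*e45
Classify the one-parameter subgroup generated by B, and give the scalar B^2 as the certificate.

B^2 term by term: the squares give (-3375/377)^2*(e13)^2 + (-2700/377)^2*(e14)^2 + (4050/377)^2*(e23)^2 + (3240/377)^2*(e24)^2 + (5547/377)^2*(e34)^2 + (6075/754)^2*(e35)^2 + (2430/377)^2*(e45)^2 = 11390625/142129*(+1) + 7290000/142129*(+1) + 16402500/142129*(+1) + 10497600/142129*(+1) + 30769209/142129*(-1) + 36905625/568516*(-1) + 5904900/142129*(-1) = -9/4 (each basis 2-blade squares to minus the product of its generators' squares); cross terms between blades sharing an index anticommute and cancel; the commuting (index-disjoint) pairs give grade-4 terms 2*c*c'*(blade product), which cancel blade by blade — e1234: 21870000/142129 - 21870000/142129 = 0; e1345: -16402500/142129 + 16402500/142129 = 0; e2345: 19683000/142129 - 19683000/142129 = 0 — confirming B is simple. So B^2 = -9/4.
Answer: rotation, certificate B^2 = -9/4. Because -9/4 is invariant under every versor sandwich, the classification follows from its sign alone.


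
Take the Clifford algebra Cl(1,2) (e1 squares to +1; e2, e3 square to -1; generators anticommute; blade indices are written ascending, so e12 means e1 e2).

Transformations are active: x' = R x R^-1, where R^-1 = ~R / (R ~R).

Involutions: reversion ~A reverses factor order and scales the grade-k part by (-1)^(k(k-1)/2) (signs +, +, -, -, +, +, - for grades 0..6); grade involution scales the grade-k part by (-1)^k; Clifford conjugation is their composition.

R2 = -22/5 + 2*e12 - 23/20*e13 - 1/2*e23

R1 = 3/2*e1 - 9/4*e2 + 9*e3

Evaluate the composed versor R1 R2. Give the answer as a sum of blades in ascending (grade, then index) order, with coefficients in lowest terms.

Distribute over the terms of R1 (each basis-blade product reordered to ascending indices, repeated generators contracted through their squares):
(3/2*e1) R2 = -33/5*e1 + 3*e2 - 69/40*e3 - 3/4*e123
(-9/4*e2) R2 = -9/2*e1 + 99/10*e2 - 9/8*e3 - 207/80*e123
(9*e3) R2 = -207/20*e1 - 9/2*e2 - 198/5*e3 + 18*e123
Summing the partial products and collecting blades:
Answer: -429/20*e1 + 42/5*e2 - 849/20*e3 + 1173/80*e123


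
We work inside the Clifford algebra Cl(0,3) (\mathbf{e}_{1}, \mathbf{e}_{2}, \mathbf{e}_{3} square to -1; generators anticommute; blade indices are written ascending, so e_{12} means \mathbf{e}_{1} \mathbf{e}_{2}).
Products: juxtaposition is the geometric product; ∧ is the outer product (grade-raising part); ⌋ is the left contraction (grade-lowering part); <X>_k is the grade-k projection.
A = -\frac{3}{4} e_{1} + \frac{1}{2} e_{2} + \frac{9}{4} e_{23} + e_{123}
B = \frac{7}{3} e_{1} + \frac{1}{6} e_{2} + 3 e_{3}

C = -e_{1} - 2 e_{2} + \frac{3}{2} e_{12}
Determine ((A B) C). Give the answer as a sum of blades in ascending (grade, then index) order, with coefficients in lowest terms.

step 1: \frac{5}{3} - \frac{27}{4} e_{2} + \frac{3}{8} e_{3} - \frac{103}{24} e_{12} - \frac{25}{12} e_{13} - \frac{5}{6} e_{23} + \frac{21}{4} e_{123}
step 2: -\frac{113}{16} - \frac{163}{8} e_{1} + \frac{23}{24} e_{2} - \frac{33}{8} e_{3} - \frac{17}{4} e_{12} - \frac{91}{8} e_{13} + \frac{73}{8} e_{23} - \frac{133}{48} e_{123}
Answer: -\frac{113}{16} - \frac{163}{8} e_{1} + \frac{23}{24} e_{2} - \frac{33}{8} e_{3} - \frac{17}{4} e_{12} - \frac{91}{8} e_{13} + \frac{73}{8} e_{23} - \frac{133}{48} e_{123}


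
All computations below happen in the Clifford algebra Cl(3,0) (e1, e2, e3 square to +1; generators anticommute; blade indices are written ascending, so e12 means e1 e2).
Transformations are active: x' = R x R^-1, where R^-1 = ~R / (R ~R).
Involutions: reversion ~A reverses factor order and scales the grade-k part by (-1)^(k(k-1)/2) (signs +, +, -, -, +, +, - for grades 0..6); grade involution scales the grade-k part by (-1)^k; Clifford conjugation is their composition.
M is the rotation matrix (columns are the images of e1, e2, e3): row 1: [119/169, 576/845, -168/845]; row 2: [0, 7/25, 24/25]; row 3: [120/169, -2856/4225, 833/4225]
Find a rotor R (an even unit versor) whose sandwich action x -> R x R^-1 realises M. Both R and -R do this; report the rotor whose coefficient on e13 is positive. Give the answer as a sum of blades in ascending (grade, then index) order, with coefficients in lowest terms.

Method: write R = a + b12*e12 + b13*e13 + b23*e23 with a^2 + b12^2 + b13^2 + b23^2 = 1 (so R^-1 = ~R). Expanding the columns R e_j ~R gives tr M = 4a^2 - 1 and, from the antisymmetric part, M21 - M12 = -4a*b12, M13 - M31 = 4a*b13, M32 - M23 = -4a*b23.
Here tr M = 4991/4225, so a^2 = (1 + tr M)/4 = 2304/4225 and a = ±48/65. Taking a = 48/65: M21 - M12 = -576/845, M13 - M31 = -768/845, M32 - M23 = -6912/4225, giving b12 = 3/13, b13 = -4/13, b23 = 36/65, i.e. R = 48/65 + 3/13*e12 - 4/13*e13 + 36/65*e23.
Its e13 coefficient is negative, so report the other preimage -R.
Answer: -48/65 - 3/13*e12 + 4/13*e13 - 36/65*e23. Why the constraint matters: R and -R act identically through the sandwich — M has trace 4991/4225 either way — so only the sign condition on e13 picks one of the two preimages.


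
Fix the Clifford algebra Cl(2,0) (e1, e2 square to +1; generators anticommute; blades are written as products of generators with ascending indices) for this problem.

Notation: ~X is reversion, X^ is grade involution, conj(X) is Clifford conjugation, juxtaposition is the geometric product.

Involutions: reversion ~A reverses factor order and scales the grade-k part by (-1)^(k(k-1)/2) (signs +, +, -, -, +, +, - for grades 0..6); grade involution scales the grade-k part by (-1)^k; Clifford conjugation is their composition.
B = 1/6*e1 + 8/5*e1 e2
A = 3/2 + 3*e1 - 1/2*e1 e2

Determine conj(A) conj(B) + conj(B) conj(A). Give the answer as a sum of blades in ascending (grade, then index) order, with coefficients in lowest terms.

first term: 13/10 - 1/4*e1 + 293/60*e2 - 12/5*e1 e2
second term: 13/10 - 1/4*e1 - 293/60*e2 - 12/5*e1 e2
Answer: 13/5 - 1/2*e1 - 24/5*e1 e2


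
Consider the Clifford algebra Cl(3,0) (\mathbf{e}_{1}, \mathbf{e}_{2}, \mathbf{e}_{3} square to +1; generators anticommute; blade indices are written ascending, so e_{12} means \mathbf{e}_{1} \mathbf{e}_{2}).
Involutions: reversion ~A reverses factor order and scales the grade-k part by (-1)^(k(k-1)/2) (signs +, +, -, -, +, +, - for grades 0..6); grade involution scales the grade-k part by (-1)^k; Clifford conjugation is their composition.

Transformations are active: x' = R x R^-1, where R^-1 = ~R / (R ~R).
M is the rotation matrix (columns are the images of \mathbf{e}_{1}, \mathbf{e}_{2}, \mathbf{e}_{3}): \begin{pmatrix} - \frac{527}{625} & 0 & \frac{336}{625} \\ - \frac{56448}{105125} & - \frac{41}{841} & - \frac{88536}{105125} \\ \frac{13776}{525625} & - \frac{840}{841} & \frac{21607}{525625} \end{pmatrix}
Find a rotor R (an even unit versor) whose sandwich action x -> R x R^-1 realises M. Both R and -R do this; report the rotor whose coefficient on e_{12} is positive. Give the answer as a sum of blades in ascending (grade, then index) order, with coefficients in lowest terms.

Method: write R = a + b12*e_{12} + b13*e_{13} + b23*e_{23} with a^2 + b12^2 + b13^2 + b23^2 = 1 (so R^-1 = ~R). Expanding the columns R e_j ~R gives tr M = 4a^2 - 1 and, from the antisymmetric part, M21 - M12 = -4a*b12, M13 - M31 = 4a*b13, M32 - M23 = -4a*b23.
Here tr M = -\frac{17889}{21025}, so a^2 = (1 + tr M)/4 = \frac{784}{21025} and a = ±\frac{28}{145}. Taking a = \frac{28}{145}: M21 - M12 = -\frac{56448}{105125}, M13 - M31 = \frac{10752}{21025}, M32 - M23 = -\frac{16464}{105125}, giving b12 = \frac{504}{725}, b13 = \frac{96}{145}, b23 = \frac{147}{725}, i.e. R = \frac{28}{145} + \frac{504}{725} e_{12} + \frac{96}{145} e_{13} + \frac{147}{725} e_{23}.
Its e_{12} coefficient is already positive.
Answer: \frac{28}{145} + \frac{504}{725} e_{12} + \frac{96}{145} e_{13} + \frac{147}{725} e_{23}. Recall the cover is two-to-one: with M of trace -\frac{17889}{21025}, both preimages act alike, and the stated e_{12} sign chooses the sheet.


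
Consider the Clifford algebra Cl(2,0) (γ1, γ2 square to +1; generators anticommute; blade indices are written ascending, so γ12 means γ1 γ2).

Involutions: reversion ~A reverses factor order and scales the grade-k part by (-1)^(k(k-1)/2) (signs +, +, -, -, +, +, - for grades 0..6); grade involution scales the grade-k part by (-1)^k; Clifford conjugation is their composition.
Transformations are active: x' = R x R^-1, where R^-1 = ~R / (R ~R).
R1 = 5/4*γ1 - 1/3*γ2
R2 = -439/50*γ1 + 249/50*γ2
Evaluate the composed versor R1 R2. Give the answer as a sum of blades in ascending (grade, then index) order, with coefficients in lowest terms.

Distribute over the terms of R1 (each basis-blade product reordered to ascending indices, repeated generators contracted through their squares):
(5/4*γ1) R2 = -439/40 + 249/40*γ12
(-1/3*γ2) R2 = -83/50 - 439/150*γ12
Summing the partial products and collecting blades:
Answer: -2527/200 + 1979/600*γ12


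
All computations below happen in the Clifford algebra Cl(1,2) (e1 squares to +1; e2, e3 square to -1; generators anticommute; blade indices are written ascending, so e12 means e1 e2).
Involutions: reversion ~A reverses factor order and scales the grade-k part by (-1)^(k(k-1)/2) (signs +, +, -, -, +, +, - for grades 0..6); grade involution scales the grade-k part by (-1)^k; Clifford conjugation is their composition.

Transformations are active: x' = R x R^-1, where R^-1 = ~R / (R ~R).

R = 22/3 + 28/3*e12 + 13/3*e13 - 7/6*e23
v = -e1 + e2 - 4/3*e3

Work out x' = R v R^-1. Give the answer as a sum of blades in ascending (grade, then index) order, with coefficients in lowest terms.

~R = 22/3 - 28/3*e12 - 13/3*e13 + 7/6*e23, and R ~R = -203/4, so R^-1 = ~R / (-203/4).
R v = -98/9*e1 + 136/9*e2 - 119/18*e3 - 281/18*e123
Answer: 895/261*e1 - 235/87*e2 - 652/261*e3


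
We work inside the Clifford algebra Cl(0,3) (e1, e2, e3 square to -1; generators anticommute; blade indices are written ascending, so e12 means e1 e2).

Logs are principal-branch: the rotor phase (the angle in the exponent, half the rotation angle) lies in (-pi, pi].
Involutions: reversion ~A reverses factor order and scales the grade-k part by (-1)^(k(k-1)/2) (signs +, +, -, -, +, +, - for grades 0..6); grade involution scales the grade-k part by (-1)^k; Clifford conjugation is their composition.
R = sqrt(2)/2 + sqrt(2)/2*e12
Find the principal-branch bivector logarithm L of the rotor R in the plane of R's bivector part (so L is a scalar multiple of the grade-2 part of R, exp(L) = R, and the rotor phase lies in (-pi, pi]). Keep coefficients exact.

The scalar part of R is sqrt(2)/2, which fixes the principal-branch rotor phase; the unit plane is then the bivector part divided by the sine of that phase, and L is that plane scaled by the phase.
Concretely: cos(phase) = sqrt(2)/2 gives phase = ±pi/4, and since phase/sin(phase) is even the sign is immaterial: L = (phase/sin(phase)) * <R>_2 = (sqrt(2)*pi/4) * <R>_2.
Answer: pi/4*e12


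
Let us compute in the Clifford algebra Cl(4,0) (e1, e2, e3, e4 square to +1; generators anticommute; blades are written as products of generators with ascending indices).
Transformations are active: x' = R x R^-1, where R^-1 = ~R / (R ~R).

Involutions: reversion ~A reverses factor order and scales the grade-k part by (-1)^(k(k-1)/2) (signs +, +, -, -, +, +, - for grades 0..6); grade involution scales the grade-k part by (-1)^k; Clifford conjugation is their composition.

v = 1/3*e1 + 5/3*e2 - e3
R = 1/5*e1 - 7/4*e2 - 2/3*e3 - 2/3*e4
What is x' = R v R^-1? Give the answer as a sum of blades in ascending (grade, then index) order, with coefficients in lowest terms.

~R = 1/5*e1 - 7/4*e2 - 2/3*e3 - 2/3*e4, and R ~R = 14369/3600, so R^-1 = ~R / (14369/3600).
R v = -131/60 + 11/12*e1 e2 + 1/45*e1 e3 + 2/9*e1 e4 + 103/36*e2 e3 + 10/9*e2 e4 - 2/3*e3 e4
Answer: -23801/43107*e1 + 10685/43107*e2 + 24849/14369*e3 + 10480/14369*e4


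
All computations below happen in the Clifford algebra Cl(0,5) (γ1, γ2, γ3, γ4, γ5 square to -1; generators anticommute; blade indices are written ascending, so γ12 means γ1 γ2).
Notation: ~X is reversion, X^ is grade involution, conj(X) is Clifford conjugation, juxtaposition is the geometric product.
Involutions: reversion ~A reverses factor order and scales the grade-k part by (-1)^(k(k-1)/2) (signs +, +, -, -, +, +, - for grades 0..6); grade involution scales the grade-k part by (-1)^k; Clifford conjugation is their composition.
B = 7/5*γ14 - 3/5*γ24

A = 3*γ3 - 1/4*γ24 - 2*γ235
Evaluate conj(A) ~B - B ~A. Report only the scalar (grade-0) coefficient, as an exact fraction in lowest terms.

first term: -3/20 + 7/20*γ12 - 21/5*γ134 + 9/5*γ234 - 6/5*γ345 + 14/5*γ12345
second term: 3/20 + 7/20*γ12 - 21/5*γ134 + 9/5*γ234 + 6/5*γ345 + 14/5*γ12345
Answer: -3/10


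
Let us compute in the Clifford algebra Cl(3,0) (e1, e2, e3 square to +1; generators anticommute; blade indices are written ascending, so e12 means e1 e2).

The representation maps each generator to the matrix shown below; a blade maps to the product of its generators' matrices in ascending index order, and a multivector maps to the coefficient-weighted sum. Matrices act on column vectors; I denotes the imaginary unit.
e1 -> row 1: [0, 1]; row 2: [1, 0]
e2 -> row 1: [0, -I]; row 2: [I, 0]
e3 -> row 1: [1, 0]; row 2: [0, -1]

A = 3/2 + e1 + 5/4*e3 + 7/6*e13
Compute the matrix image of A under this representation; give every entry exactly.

Bivector images (products of the table entries): rho(e13) = rho(e1)rho(e3) = row 1: [0, -1]; row 2: [1, 0].
M = (3/2)*1 + (1)*rho(e1) + (5/4)*rho(e3) + (7/6)*rho(e13), summed entrywise (1 is the identity matrix):
Answer: row 1: [11/4, -1/6]; row 2: [13/6, 1/4]


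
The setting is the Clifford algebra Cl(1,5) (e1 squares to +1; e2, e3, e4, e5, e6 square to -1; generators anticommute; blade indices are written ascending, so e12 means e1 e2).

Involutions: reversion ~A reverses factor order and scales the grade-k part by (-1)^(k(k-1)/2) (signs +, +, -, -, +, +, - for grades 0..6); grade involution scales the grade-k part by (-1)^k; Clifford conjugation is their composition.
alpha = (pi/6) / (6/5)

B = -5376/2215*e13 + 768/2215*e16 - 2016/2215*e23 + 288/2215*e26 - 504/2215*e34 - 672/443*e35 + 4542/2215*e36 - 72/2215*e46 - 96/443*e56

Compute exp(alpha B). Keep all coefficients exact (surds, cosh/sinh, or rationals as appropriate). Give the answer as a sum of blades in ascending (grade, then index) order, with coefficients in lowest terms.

B^2 term by term: the squares give (-5376/2215)^2*(e13)^2 + (768/2215)^2*(e16)^2 + (-2016/2215)^2*(e23)^2 + (288/2215)^2*(e26)^2 + (-504/2215)^2*(e34)^2 + (-672/443)^2*(e35)^2 + (4542/2215)^2*(e36)^2 + (-72/2215)^2*(e46)^2 + (-96/443)^2*(e56)^2 = 28901376/4906225*(+1) + 589824/4906225*(+1) + 4064256/4906225*(-1) + 82944/4906225*(-1) + 254016/4906225*(-1) + 451584/196249*(-1) + 20629764/4906225*(-1) + 5184/4906225*(-1) + 9216/196249*(-1) = -36/25 (each basis 2-blade squares to minus the product of its generators' squares); cross terms between blades sharing an index anticommute and cancel; the commuting (index-disjoint) pairs give grade-4 terms 2*c*c'*(blade product), which cancel blade by blade — e1236: 3096576/4906225 - 3096576/4906225 = 0; e1346: 774144/4906225 - 774144/4906225 = 0; e1356: 1032192/981245 - 1032192/981245 = 0; e2346: 290304/4906225 - 290304/4906225 = 0; e2356: 387072/981245 - 387072/981245 = 0; e3456: 96768/981245 - 96768/981245 = 0 — confirming B is simple. So B^2 = -36/25.
B^2 = -36/25 — since the square is negative, the closed form is circular: l = 6/5, alpha*l = pi/6, so exp(alpha B) = cos(pi/6) + (sin(pi/6)/(6/5))*B = sqrt(3)/2 + (5/12)*B.
Answer: sqrt(3)/2 - 448/443*e13 + 64/443*e16 - 168/443*e23 + 24/443*e26 - 42/443*e34 - 280/443*e35 + 757/886*e36 - 6/443*e46 - 40/443*e56


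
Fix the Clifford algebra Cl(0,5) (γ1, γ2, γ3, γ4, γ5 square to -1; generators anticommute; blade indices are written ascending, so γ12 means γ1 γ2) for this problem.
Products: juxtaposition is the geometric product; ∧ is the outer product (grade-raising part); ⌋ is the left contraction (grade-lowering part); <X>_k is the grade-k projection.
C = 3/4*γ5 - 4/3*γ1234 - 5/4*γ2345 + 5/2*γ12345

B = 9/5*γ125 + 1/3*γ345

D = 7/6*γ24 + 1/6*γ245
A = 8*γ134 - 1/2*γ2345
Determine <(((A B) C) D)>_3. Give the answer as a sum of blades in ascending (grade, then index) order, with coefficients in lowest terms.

step 1: -1/6*γ2 - 8/3*γ15 + 9/10*γ134 - 72/5*γ2345
step 2: 18 - 34*γ1 - 6/5*γ2 - 96/5*γ15 + 17/8*γ25 + 9/8*γ125 + 2/9*γ134 + 62/15*γ234 - 5/24*γ345 + 10/3*γ1234 + 31/120*γ1345 - 32/9*γ2345
step 3: 731/135*γ3 + 421/240*γ4 + 35/9*γ13 + 3/16*γ14 - 5/144*γ23 + 21*γ24 - 467/135*γ35 - 547/240*γ45 - 467/2160*γ123 - 547/15*γ124 + 5/9*γ135 - 21/16*γ145 + 35/144*γ235 + 3*γ245 - 731/2160*γ1235 - 421/15*γ1245
step 4: -467/2160*γ123 - 547/15*γ124 + 5/9*γ135 - 21/16*γ145 + 35/144*γ235 + 3*γ245
Answer: -467/2160*γ123 - 547/15*γ124 + 5/9*γ135 - 21/16*γ145 + 35/144*γ235 + 3*γ245


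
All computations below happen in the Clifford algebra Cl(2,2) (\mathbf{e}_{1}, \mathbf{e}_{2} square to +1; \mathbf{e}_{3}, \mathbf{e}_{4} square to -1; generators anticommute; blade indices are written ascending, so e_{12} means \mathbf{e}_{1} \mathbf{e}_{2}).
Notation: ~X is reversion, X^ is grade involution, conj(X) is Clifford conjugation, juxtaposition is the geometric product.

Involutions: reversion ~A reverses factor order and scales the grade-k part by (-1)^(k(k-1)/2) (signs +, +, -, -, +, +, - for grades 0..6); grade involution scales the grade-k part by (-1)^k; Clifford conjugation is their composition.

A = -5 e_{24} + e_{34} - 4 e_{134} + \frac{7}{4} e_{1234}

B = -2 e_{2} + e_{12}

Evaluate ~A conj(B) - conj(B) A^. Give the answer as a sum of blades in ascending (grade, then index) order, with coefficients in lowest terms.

first term: -10 e_{4} + 5 e_{14} + \frac{7}{4} e_{34} + \frac{7}{2} e_{134} - 6 e_{234} + 9 e_{1234}
second term: -10 e_{4} + 5 e_{14} + \frac{7}{4} e_{34} - \frac{7}{2} e_{134} + 6 e_{234} - 9 e_{1234}
Answer: 7 e_{134} - 12 e_{234} + 18 e_{1234}


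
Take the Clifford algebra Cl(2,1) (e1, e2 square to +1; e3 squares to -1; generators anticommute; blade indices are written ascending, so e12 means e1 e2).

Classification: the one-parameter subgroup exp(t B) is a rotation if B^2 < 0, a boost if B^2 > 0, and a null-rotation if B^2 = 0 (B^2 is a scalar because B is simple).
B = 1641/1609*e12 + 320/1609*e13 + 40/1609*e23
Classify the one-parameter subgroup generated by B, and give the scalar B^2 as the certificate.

B^2 term by term: the squares give (1641/1609)^2*(e12)^2 + (320/1609)^2*(e13)^2 + (40/1609)^2*(e23)^2 = 2692881/2588881*(-1) + 102400/2588881*(+1) + 1600/2588881*(+1) = -1 (each basis 2-blade squares to minus the product of its generators' squares); cross terms between blades sharing an index anticommute and cancel. So B^2 = -1.
Answer: rotation, certificate B^2 = -1. Key observation: B^2 = -1 is a conjugation invariant, so its sign decides the class regardless of the surface form of B.


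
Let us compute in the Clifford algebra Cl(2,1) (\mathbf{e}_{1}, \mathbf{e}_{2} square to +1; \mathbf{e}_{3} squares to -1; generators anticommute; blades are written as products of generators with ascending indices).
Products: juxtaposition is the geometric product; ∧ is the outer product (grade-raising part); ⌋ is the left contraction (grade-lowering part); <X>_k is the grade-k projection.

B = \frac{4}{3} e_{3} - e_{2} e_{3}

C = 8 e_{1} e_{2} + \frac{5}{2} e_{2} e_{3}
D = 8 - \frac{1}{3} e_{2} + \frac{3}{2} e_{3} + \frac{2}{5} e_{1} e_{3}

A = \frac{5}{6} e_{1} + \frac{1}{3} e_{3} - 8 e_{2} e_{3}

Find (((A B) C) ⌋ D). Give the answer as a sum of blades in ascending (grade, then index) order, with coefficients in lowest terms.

step 1: \frac{68}{9} + \frac{31}{3} e_{2} + \frac{10}{9} e_{1} e_{3} - \frac{5}{6} e_{1} e_{2} e_{3}
step 2: -\frac{339}{4} e_{1} + \frac{65}{2} e_{3} + \frac{569}{9} e_{1} e_{2} + \frac{250}{9} e_{2} e_{3}
step 3: -\frac{195}{4} + 13 e_{1} - \frac{339}{10} e_{3}
Answer: -\frac{195}{4} + 13 e_{1} - \frac{339}{10} e_{3}


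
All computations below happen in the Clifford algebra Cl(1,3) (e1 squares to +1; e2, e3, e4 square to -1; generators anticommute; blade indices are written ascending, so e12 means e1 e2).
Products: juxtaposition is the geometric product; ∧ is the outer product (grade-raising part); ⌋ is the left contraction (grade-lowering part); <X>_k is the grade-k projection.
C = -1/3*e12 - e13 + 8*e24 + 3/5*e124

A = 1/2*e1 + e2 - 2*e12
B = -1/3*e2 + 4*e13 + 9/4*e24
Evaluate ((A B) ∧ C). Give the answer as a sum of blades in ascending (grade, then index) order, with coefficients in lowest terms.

step 1: 1/3 - 2/3*e1 + 2*e3 - 9/4*e4 - 1/6*e12 + 9/2*e14 + 8*e23 - 4*e123 + 9/8*e124
step 2: -1/9*e12 - 1/3*e13 + 8/3*e24 - 2/3*e123 - 263/60*e124 + 9/4*e134 - 16*e234 + 6/5*e1234
Answer: -1/9*e12 - 1/3*e13 + 8/3*e24 - 2/3*e123 - 263/60*e124 + 9/4*e134 - 16*e234 + 6/5*e1234


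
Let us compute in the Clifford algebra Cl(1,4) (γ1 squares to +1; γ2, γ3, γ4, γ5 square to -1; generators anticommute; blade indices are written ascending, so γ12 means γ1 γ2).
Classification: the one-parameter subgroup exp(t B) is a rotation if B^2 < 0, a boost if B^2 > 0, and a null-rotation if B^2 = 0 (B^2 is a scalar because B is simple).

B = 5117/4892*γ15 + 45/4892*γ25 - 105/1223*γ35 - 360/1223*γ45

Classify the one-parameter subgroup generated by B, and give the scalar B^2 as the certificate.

B^2 term by term: the squares give (5117/4892)^2*(γ15)^2 + (45/4892)^2*(γ25)^2 + (-105/1223)^2*(γ35)^2 + (-360/1223)^2*(γ45)^2 = 26183689/23931664*(+1) + 2025/23931664*(-1) + 11025/1495729*(-1) + 129600/1495729*(-1) = 1 (each basis 2-blade squares to minus the product of its generators' squares); cross terms between blades sharing an index anticommute and cancel. So B^2 = 1.
Answer: boost, certificate B^2 = 1. Key observation: B^2 = 1 is a conjugation invariant, so its sign decides the class regardless of the surface form of B.


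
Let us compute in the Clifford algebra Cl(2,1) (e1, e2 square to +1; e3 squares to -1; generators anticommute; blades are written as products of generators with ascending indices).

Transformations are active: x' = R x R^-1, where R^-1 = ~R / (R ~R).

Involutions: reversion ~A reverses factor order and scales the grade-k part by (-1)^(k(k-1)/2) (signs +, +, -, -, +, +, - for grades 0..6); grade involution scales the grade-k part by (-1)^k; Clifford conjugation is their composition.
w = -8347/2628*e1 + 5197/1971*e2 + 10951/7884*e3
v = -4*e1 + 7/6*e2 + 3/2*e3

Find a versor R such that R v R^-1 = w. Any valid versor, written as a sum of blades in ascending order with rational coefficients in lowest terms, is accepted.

Since q(v) = q(w) = 136/9, the sum R = v + w = -18859/2628*e1 + 14993/3942*e2 + 22777/7884*e3 does the job whenever invertible.
Answer: -18859/2628*e1 + 14993/3942*e2 + 22777/7884*e3


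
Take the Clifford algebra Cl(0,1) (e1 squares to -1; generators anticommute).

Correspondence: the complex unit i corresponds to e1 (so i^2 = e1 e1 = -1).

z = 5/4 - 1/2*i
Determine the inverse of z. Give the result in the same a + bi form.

In blades: z = 5/4 - 1/2*e1.
With qbar = 5/4 + 1/2*e1 (scalar fixed, mapped units negated), z qbar = 29/16 (the sum of squared coefficients), so z^-1 = qbar / (29/16) = 20/29 + 8/29*e1; translating back:
Answer: 20/29 + 8/29*i


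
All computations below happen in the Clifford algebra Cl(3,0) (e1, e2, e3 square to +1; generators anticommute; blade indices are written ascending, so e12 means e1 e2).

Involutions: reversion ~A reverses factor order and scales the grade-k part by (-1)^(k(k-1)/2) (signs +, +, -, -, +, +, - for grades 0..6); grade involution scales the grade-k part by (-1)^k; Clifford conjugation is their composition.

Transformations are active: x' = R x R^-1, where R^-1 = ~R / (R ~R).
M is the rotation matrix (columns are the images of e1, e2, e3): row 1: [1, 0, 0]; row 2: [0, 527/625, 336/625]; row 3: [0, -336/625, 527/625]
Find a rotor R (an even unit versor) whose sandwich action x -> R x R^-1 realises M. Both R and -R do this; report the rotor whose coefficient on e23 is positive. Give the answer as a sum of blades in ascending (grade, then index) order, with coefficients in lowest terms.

Method: write R = a + b12*e12 + b13*e13 + b23*e23 with a^2 + b12^2 + b13^2 + b23^2 = 1 (so R^-1 = ~R). Expanding the columns R e_j ~R gives tr M = 4a^2 - 1 and, from the antisymmetric part, M21 - M12 = -4a*b12, M13 - M31 = 4a*b13, M32 - M23 = -4a*b23.
Here tr M = 1679/625, so a^2 = (1 + tr M)/4 = 576/625 and a = ±24/25. Taking a = 24/25: M21 - M12 = 0, M13 - M31 = 0, M32 - M23 = -672/625, giving b12 = 0, b13 = 0, b23 = 7/25, i.e. R = 24/25 + 7/25*e23.
Its e23 coefficient is already positive.
Answer: 24/25 + 7/25*e23. Note: both R and -R realise this M (trace 1679/625); the covering map identifies them, and the e23-coefficient sign is the tie-breaker.
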